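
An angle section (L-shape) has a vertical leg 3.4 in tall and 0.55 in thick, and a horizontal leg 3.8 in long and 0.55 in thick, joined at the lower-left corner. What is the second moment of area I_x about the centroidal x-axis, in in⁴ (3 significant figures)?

I_x ≈ 3.70 in⁴

Treat the section as a set of non-overlapping primitives; coordinates are from the bounding-box lower-left.
Vertical leg: 0.55 × 3.4, A = 1.87 in², y = 1.7 in, Ī = 1.8014 in⁴.
Horizontal leg (remainder): 3.25 × 0.55, A = 1.7875 in², y = 0.275 in, Ī = 0.04506 in⁴.
Centroid: ȳ = ΣA·y / ΣA = 1.0036 in.
Transfer each piece to the centroidal x-axis using Ī + A·d² with d = y − 1.0036:
  vertical leg: d = 0.69643 in → contributes +2.7084 in⁴
  horizontal leg (remainder): d = -0.72857 in → contributes +0.99389 in⁴
Total I = 3.7023 in⁴.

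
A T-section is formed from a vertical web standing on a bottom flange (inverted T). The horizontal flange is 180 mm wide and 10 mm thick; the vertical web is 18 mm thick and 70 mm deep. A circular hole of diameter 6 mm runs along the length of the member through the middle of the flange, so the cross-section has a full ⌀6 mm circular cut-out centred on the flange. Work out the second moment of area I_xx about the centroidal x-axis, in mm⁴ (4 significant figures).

I_xx ≈ 1.708 × 10⁶ mm⁴

Treat the section as a set of non-overlapping primitives; coordinates are from the bounding-box lower-left.
Flange: 180 × 10, A = 1 800 mm², y = 5 mm, Ī = 15 000 mm⁴.
Web: 18 × 70, A = 1 260 mm², y = 45 mm, Ī = 514 500 mm⁴.
Hole (subtracted): ⌀6, A = 28.2743 mm², y = 5 mm, Ī = 63.6173 mm⁴.
Centroid: ȳ = ΣA·y / ΣA = 21.6242 mm.
Transfer each piece to the centroidal x-axis using Ī + A·d² with d = y − 21.6242:
  flange: d = -16.6242 mm → contributes +512 455 mm⁴
  web: d = 23.3758 mm → contributes +1 203 000 mm⁴
  hole: d = -16.6242 mm → contributes −7877.62 mm⁴
Total I = 1 707 577 mm⁴.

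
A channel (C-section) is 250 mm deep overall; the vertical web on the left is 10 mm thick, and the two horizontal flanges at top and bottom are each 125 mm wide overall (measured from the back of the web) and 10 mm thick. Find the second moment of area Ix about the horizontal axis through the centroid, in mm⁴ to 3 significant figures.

Ix ≈ 4.62 × 10⁷ mm⁴

Decompose the section into non-overlapping parts with the origin at the bottom-left of its bounding rectangle.
Web: 10 × 250, A = 2 500 mm², y = 125 mm, Ī = 13 020 833 mm⁴.
Top flange (beyond web): 115 × 10, A = 1 150 mm², y = 245 mm, Ī = 9583.3 mm⁴.
Bottom flange (beyond web): 115 × 10, A = 1 150 mm², y = 5 mm, Ī = 9583.3 mm⁴.
By symmetry the centroid is at mid-height, ȳ = 125 mm.
Transfer each piece to the horizontal axis through the centroid using Ī + A·d² with d = y − 125:
  web: d = 0 mm → contributes +13 020 833 mm⁴
  top flange (beyond web): d = 120 mm → contributes +16 569 583 mm⁴
  bottom flange (beyond web): d = -120 mm → contributes +16 569 583 mm⁴
Total I = 46 160 000 mm⁴.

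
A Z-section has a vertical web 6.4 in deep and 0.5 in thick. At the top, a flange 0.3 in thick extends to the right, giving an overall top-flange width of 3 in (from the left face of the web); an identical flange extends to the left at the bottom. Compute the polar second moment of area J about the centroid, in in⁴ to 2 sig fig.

J ≈ 29 in⁴

Treat the section as a set of non-overlapping primitives; coordinates are from the bounding-box lower-left.
Web: 0.5 × 6.4, A = 3.2 in², y = 3.2 in, Ī = 10.92 in⁴.
Top flange (beyond web): 2.5 × 0.3, A = 0.75 in², y = 6.25 in, Ī = 0.005625 in⁴.
Bottom flange (beyond web): 2.5 × 0.3, A = 0.75 in², y = 0.15 in, Ī = 0.005625 in⁴.
Centroid: ȳ = ΣA·y / ΣA = 3.2 in.
Transfer each piece to the centroidal x-axis using Ī + A·d² with d = y − 3.2:
  web: d = 0 in → contributes +10.92 in⁴
  top flange (beyond web): d = 3.05 in → contributes +6.983 in⁴
  bottom flange (beyond web): d = -3.05 in → contributes +6.983 in⁴
Total I = 24.89 in⁴.
For the y-axis: x̄ = 2.75 in.
Repeating about the centroidal y-axis gives I_y = 4.223 in⁴.
Polar second moment: J = I_x + I_y = 29.11 in⁴.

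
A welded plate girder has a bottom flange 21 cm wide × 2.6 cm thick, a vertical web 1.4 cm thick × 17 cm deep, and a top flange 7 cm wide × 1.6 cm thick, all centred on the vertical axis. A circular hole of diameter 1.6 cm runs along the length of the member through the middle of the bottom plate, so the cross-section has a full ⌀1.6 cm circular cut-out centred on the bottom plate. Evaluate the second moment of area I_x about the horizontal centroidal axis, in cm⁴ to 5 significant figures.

I_x ≈ 4694.8 cm⁴

Decompose the section into non-overlapping parts with the origin at the bottom-left of its bounding rectangle.
Bottom plate: 21 × 2.6, A = 54.6 cm², y = 1.3 cm, Ī = 30.758 cm⁴.
Web plate: 1.4 × 17, A = 23.8 cm², y = 11.1 cm, Ī = 573.1833 cm⁴.
Top plate: 7 × 1.6, A = 11.2 cm², y = 20.4 cm, Ī = 2.389333 cm⁴.
Hole (subtracted): ⌀1.6, A = 2.010619 cm², y = 1.3 cm, Ī = 0.3216991 cm⁴.
Centroid: ȳ = ΣA·y / ΣA = 6.405185 cm.
Transfer each piece to the horizontal centroidal axis using Ī + A·d² with d = y − 6.405185:
  bottom plate: d = -5.105185 cm → contributes +1453.793 cm⁴
  web plate: d = 4.694815 cm → contributes +1097.766 cm⁴
  top plate: d = 13.99481 cm → contributes +2195.964 cm⁴
  hole: d = -5.105185 cm → contributes −52.7243 cm⁴
Total I = 4694.798 cm⁴.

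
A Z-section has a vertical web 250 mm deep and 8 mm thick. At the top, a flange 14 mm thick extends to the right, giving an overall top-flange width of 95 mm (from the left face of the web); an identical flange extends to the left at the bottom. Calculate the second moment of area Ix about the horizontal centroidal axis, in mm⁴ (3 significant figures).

Decompose the section into non-overlapping parts with the origin at the bottom-left of its bounding rectangle.
Web: 8 × 250, A = 2 000 mm², y = 125 mm, Ī = 10 416 667 mm⁴.
Top flange (beyond web): 87 × 14, A = 1 218 mm², y = 243 mm, Ī = 19 894 mm⁴.
Bottom flange (beyond web): 87 × 14, A = 1 218 mm², y = 7 mm, Ī = 19 894 mm⁴.
Centroid: ȳ = ΣA·y / ΣA = 125 mm.
Transfer each piece to the horizontal centroidal axis using Ī + A·d² with d = y − 125:
  web: d = 0 mm → contributes +10 416 667 mm⁴
  top flange (beyond web): d = 118 mm → contributes +16 979 326 mm⁴
  bottom flange (beyond web): d = -118 mm → contributes +16 979 326 mm⁴
Total I = 44 375 319 mm⁴.

Ix ≈ 4.44 × 10⁷ mm⁴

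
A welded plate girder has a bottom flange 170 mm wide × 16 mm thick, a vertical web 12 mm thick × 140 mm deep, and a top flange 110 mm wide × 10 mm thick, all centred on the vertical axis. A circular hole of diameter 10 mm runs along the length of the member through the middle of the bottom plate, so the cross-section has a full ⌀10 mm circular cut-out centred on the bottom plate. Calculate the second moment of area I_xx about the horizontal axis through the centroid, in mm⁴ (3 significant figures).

I_xx ≈ 2.23 × 10⁷ mm⁴

Treat the section as a set of non-overlapping primitives; coordinates are from the bounding-box lower-left.
Bottom plate: 170 × 16, A = 2 720 mm², y = 8 mm, Ī = 58 027 mm⁴.
Web plate: 12 × 140, A = 1 680 mm², y = 86 mm, Ī = 2 744 000 mm⁴.
Top plate: 110 × 10, A = 1 100 mm², y = 161 mm, Ī = 9166.7 mm⁴.
Hole (subtracted): ⌀10, A = 78.54 mm², y = 8 mm, Ī = 490.87 mm⁴.
Centroid: ȳ = ΣA·y / ΣA = 63.214 mm.
Transfer each piece to the horizontal axis through the centroid using Ī + A·d² with d = y − 63.214:
  bottom plate: d = -55.214 mm → contributes +8 350 152 mm⁴
  web plate: d = 22.786 mm → contributes +3 616 266 mm⁴
  top plate: d = 97.786 mm → contributes +10 527 499 mm⁴
  hole: d = -55.214 mm → contributes −239 925 mm⁴
Total I = 22 253 991 mm⁴.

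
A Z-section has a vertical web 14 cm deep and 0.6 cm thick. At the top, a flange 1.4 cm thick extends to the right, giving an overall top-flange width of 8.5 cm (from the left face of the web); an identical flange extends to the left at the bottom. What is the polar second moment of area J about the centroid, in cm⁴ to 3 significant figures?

J ≈ 1530 cm⁴

Break the section into simple shapes (no overlaps), measuring from the bottom-left corner of the bounding box.
Web: 0.6 × 14, A = 8.4 cm², y = 7 cm, Ī = 137.2 cm⁴.
Top flange (beyond web): 7.9 × 1.4, A = 11.06 cm², y = 13.3 cm, Ī = 1.8065 cm⁴.
Bottom flange (beyond web): 7.9 × 1.4, A = 11.06 cm², y = 0.7 cm, Ī = 1.8065 cm⁴.
Centroid: ȳ = ΣA·y / ΣA = 7 cm.
Transfer each piece to the centroidal x-axis using Ī + A·d² with d = y − 7:
  web: d = 0 cm → contributes +137.2 cm⁴
  top flange (beyond web): d = 6.3 cm → contributes +440.78 cm⁴
  bottom flange (beyond web): d = -6.3 cm → contributes +440.78 cm⁴
Total I = 1018.8 cm⁴.
For the y-axis: x̄ = 8.2 cm.
Repeating about the centroidal y-axis gives I_y = 514.84 cm⁴.
Polar second moment: J = I_x + I_y = 1533.6 cm⁴.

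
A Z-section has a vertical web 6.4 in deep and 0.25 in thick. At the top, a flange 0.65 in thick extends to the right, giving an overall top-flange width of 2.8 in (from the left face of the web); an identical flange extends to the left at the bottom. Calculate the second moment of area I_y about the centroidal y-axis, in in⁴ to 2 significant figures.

Break the section into simple shapes (no overlaps), measuring from the bottom-left corner of the bounding box.
Web: 0.25 × 6.4, A = 1.6 in², x = 2.675 in, Ī = 0.008333 in⁴.
Top flange (beyond web): 2.55 × 0.65, A = 1.658 in², x = 4.075 in, Ī = 0.8982 in⁴.
Bottom flange (beyond web): 2.55 × 0.65, A = 1.658 in², x = 1.275 in, Ī = 0.8982 in⁴.
Centroid: x̄ = ΣA·x / ΣA = 2.675 in.
Transfer each piece to the centroidal y-axis using Ī + A·d² with d = x − 2.675:
  web: d = 0 in → contributes +0.008333 in⁴
  top flange (beyond web): d = 1.4 in → contributes +4.147 in⁴
  bottom flange (beyond web): d = -1.4 in → contributes +4.147 in⁴
Total I = 8.302 in⁴.

I_y ≈ 8.3 in⁴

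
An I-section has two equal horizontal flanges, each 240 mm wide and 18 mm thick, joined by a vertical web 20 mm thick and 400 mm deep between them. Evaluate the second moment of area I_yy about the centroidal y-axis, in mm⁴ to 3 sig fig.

I_yy ≈ 4.17 × 10⁷ mm⁴

Decompose the section into non-overlapping parts with the origin at the bottom-left of its bounding rectangle.
Bottom flange: 240 × 18, A = 4 320 mm², x = 120 mm, Ī = 20 736 000 mm⁴.
Web: 20 × 400, A = 8 000 mm², x = 120 mm, Ī = 266 667 mm⁴.
Top flange: 240 × 18, A = 4 320 mm², x = 120 mm, Ī = 20 736 000 mm⁴.
By symmetry the centroid is at mid-width, x̄ = 120 mm.
All pieces are centred on the centroidal y-axis, so I = ΣĪ = 41 738 667 mm⁴.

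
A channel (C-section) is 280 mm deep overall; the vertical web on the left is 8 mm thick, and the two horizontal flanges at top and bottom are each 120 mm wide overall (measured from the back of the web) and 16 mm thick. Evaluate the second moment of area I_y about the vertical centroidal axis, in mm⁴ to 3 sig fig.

Split into non-overlapping primitives; take the origin at the lower-left of the bounding box.
Web: 8 × 280, A = 2 240 mm², x = 4 mm, Ī = 11 947 mm⁴.
Top flange (beyond web): 112 × 16, A = 1 792 mm², x = 64 mm, Ī = 1 873 237 mm⁴.
Bottom flange (beyond web): 112 × 16, A = 1 792 mm², x = 64 mm, Ī = 1 873 237 mm⁴.
Centroid: x̄ = ΣA·x / ΣA = 40.923 mm.
Transfer each piece to the vertical centroidal axis using Ī + A·d² with d = x − 40.923:
  web: d = -36.923 mm → contributes +3 065 769 mm⁴
  top flange (beyond web): d = 23.077 mm → contributes +2 827 557 mm⁴
  bottom flange (beyond web): d = 23.077 mm → contributes +2 827 557 mm⁴
Total I = 8 720 883 mm⁴.

I_y ≈ 8.72 × 10⁶ mm⁴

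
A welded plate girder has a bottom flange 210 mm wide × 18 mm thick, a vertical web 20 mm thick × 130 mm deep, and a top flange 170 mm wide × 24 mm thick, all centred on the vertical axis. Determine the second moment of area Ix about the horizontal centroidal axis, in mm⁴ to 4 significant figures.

Ix ≈ 4.874 × 10⁷ mm⁴

Decompose the section into non-overlapping parts with the origin at the bottom-left of its bounding rectangle.
Bottom plate: 210 × 18, A = 3 780 mm², y = 9 mm, Ī = 102 060 mm⁴.
Web plate: 20 × 130, A = 2 600 mm², y = 83 mm, Ī = 3 661 667 mm⁴.
Top plate: 170 × 24, A = 4 080 mm², y = 160 mm, Ī = 195 840 mm⁴.
Centroid: ȳ = ΣA·y / ΣA = 86.2925 mm.
Transfer each piece to the horizontal centroidal axis using Ī + A·d² with d = y − 86.2925:
  bottom plate: d = -77.2925 mm → contributes +22 684 299 mm⁴
  web plate: d = -3.29254 mm → contributes +3 689 853 mm⁴
  top plate: d = 73.7075 mm → contributes +22 361 620 mm⁴
Total I = 48 735 771 mm⁴.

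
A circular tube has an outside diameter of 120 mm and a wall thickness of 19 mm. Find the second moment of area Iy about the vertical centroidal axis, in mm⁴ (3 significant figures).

Iy ≈ 7.96 × 10⁶ mm⁴

Break the section into simple shapes (no overlaps), measuring from the bottom-left corner of the bounding box.
Outer circle: ⌀120, A = 11 310 mm², x = 60 mm, Ī = 10 178 760 mm⁴.
Bore (subtracted): ⌀82, A = 5 281 mm², x = 60 mm, Ī = 2 219 347 mm⁴.
By symmetry the centroid is at mid-width, x̄ = 60 mm.
All pieces are centred on the vertical centroidal axis, so I = ΣĪ (holes subtracted) = 7 959 413 mm⁴.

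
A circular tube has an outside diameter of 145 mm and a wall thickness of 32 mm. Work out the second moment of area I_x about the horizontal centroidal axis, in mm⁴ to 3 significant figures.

I_x ≈ 1.96 × 10⁷ mm⁴

Treat the section as a set of non-overlapping primitives; coordinates are from the bounding-box lower-left.
Outer circle: ⌀145, A = 16 513 mm², y = 72.5 mm, Ī = 21 699 109 mm⁴.
Bore (subtracted): ⌀81, A = 5 153 mm², y = 72.5 mm, Ī = 2 113 051 mm⁴.
By symmetry the centroid is at mid-height, ȳ = 72.5 mm.
All pieces are centred on the horizontal centroidal axis, so I = ΣĪ (holes subtracted) = 19 586 058 mm⁴.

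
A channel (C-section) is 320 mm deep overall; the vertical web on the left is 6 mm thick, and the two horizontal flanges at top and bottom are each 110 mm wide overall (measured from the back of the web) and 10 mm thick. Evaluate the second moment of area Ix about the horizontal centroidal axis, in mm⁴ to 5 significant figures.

Ix ≈ 6.6373 × 10⁷ mm⁴

Treat the section as a set of non-overlapping primitives; coordinates are from the bounding-box lower-left.
Web: 6 × 320, A = 1 920 mm², y = 160 mm, Ī = 16 384 000 mm⁴.
Top flange (beyond web): 104 × 10, A = 1 040 mm², y = 315 mm, Ī = 8666.667 mm⁴.
Bottom flange (beyond web): 104 × 10, A = 1 040 mm², y = 5 mm, Ī = 8666.667 mm⁴.
By symmetry the centroid is at mid-height, ȳ = 160 mm.
Transfer each piece to the horizontal centroidal axis using Ī + A·d² with d = y − 160:
  web: d = 0 mm → contributes +16 384 000 mm⁴
  top flange (beyond web): d = 155 mm → contributes +24 994 667 mm⁴
  bottom flange (beyond web): d = -155 mm → contributes +24 994 667 mm⁴
Total I = 66 373 333 mm⁴.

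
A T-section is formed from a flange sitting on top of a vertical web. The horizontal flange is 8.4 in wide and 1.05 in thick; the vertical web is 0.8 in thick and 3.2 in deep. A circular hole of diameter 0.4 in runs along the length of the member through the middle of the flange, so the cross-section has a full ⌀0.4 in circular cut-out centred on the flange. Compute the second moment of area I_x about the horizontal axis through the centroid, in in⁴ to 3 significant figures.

Split into non-overlapping primitives; take the origin at the lower-left of the bounding box.
Flange: 8.4 × 1.05, A = 8.82 in², y = 3.725 in, Ī = 0.81034 in⁴.
Web: 0.8 × 3.2, A = 2.56 in², y = 1.6 in, Ī = 2.1845 in⁴.
Hole (subtracted): ⌀0.4, A = 0.12566 in², y = 3.725 in, Ī = 0.0012566 in⁴.
Centroid: ȳ = ΣA·y / ΣA = 3.2416 in.
Transfer each piece to the horizontal axis through the centroid using Ī + A·d² with d = y − 3.2416:
  flange: d = 0.48337 in → contributes +2.8711 in⁴
  web: d = -1.6416 in → contributes +9.0836 in⁴
  hole: d = 0.48337 in → contributes −0.030617 in⁴
Total I = 11.924 in⁴.

I_x ≈ 11.9 in⁴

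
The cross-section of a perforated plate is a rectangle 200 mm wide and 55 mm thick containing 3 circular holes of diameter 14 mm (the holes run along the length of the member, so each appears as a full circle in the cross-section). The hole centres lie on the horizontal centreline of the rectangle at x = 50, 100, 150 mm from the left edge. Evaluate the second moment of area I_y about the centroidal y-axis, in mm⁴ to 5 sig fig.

Split into non-overlapping primitives; take the origin at the lower-left of the bounding box.
Plate: 200 × 55, A = 11 000 mm², x = 100 mm, Ī = 36 666 667 mm⁴.
Hole 1 (subtracted): ⌀14, A = 153.938 mm², x = 50 mm, Ī = 1885.741 mm⁴.
Hole 2 (subtracted): ⌀14, A = 153.938 mm², x = 100 mm, Ī = 1885.741 mm⁴.
Hole 3 (subtracted): ⌀14, A = 153.938 mm², x = 150 mm, Ī = 1885.741 mm⁴.
By symmetry the centroid is at mid-width, x̄ = 100 mm.
Transfer each piece to the centroidal y-axis using Ī + A·d² with d = x − 100:
  plate: d = 0 mm → contributes +36 666 667 mm⁴
  hole 1: d = -50 mm → contributes −386730.8 mm⁴
  hole 2: d = 0 mm → contributes −1885.741 mm⁴
  hole 3: d = 50 mm → contributes −386730.8 mm⁴
Total I = 35 891 319 mm⁴.

I_y ≈ 3.5891 × 10⁷ mm⁴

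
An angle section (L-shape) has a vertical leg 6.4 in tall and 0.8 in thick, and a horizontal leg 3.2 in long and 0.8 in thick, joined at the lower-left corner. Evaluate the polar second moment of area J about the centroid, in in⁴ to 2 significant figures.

J ≈ 33 in⁴

Split into non-overlapping primitives; take the origin at the lower-left of the bounding box.
Vertical leg: 0.8 × 6.4, A = 5.12 in², y = 3.2 in, Ī = 17.48 in⁴.
Horizontal leg (remainder): 2.4 × 0.8, A = 1.92 in², y = 0.4 in, Ī = 0.1024 in⁴.
Centroid: ȳ = ΣA·y / ΣA = 2.436 in.
Transfer each piece to the centroidal x-axis using Ī + A·d² with d = y − 2.436:
  vertical leg: d = 0.7636 in → contributes +20.46 in⁴
  horizontal leg (remainder): d = -2.036 in → contributes +8.064 in⁴
Total I = 28.53 in⁴.
For the y-axis: x̄ = 0.8364 in.
Repeating about the centroidal y-axis gives I_y = 4.769 in⁴.
Polar second moment: J = I_x + I_y = 33.3 in⁴.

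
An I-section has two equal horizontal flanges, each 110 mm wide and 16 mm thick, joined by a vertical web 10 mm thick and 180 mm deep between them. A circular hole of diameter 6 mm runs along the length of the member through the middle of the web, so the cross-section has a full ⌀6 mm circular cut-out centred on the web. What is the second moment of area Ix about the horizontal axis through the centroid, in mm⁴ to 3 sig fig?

Treat the section as a set of non-overlapping primitives; coordinates are from the bounding-box lower-left.
Bottom flange: 110 × 16, A = 1 760 mm², y = 8 mm, Ī = 37 547 mm⁴.
Web: 10 × 180, A = 1 800 mm², y = 106 mm, Ī = 4 860 000 mm⁴.
Top flange: 110 × 16, A = 1 760 mm², y = 204 mm, Ī = 37 547 mm⁴.
Hole (subtracted): ⌀6, A = 28.274 mm², y = 106 mm, Ī = 63.617 mm⁴.
By symmetry the centroid is at mid-height, ȳ = 106 mm.
Transfer each piece to the horizontal axis through the centroid using Ī + A·d² with d = y − 106:
  bottom flange: d = -98 mm → contributes +16 940 587 mm⁴
  web: d = 0 mm → contributes +4 860 000 mm⁴
  top flange: d = 98 mm → contributes +16 940 587 mm⁴
  hole: d = 0 mm → contributes −63.617 mm⁴
Total I = 38 741 110 mm⁴.

Ix ≈ 3.87 × 10⁷ mm⁴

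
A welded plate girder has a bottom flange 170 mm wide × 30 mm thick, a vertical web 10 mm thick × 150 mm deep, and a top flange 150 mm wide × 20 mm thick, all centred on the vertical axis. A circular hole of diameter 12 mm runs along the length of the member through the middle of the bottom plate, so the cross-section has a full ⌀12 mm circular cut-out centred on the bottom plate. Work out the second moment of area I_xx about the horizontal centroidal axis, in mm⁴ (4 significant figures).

I_xx ≈ 6.140 × 10⁷ mm⁴

Split into non-overlapping primitives; take the origin at the lower-left of the bounding box.
Bottom plate: 170 × 30, A = 5 100 mm², y = 15 mm, Ī = 382 500 mm⁴.
Web plate: 10 × 150, A = 1 500 mm², y = 105 mm, Ī = 2 812 500 mm⁴.
Top plate: 150 × 20, A = 3 000 mm², y = 190 mm, Ī = 100 000 mm⁴.
Hole (subtracted): ⌀12, A = 113.097 mm², y = 15 mm, Ī = 1017.88 mm⁴.
Centroid: ȳ = ΣA·y / ΣA = 84.5696 mm.
Transfer each piece to the horizontal centroidal axis using Ī + A·d² with d = y − 84.5696:
  bottom plate: d = -69.5696 mm → contributes +25 066 137 mm⁴
  web plate: d = 20.4304 mm → contributes +3 438 602 mm⁴
  top plate: d = 105.43 mm → contributes +33 446 709 mm⁴
  hole: d = -69.5696 mm → contributes −548 401 mm⁴
Total I = 61 403 048 mm⁴.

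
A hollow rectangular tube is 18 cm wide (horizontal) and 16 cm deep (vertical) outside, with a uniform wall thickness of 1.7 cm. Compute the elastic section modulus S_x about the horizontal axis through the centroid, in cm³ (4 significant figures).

S_x ≈ 463.8 cm³

Break the section into simple shapes (no overlaps), measuring from the bottom-left corner of the bounding box.
Outer rectangle: 18 × 16, A = 288 cm², y = 8 cm, Ī = 6 144 cm⁴.
Inner void (subtracted): 14.6 × 12.6, A = 183.96 cm², y = 8 cm, Ī = 2433.79 cm⁴.
By symmetry the centroid is at mid-height, ȳ = 8 cm.
All pieces are centred on the horizontal axis through the centroid, so I = ΣĪ (holes subtracted) = 3710.21 cm⁴.
Extreme fibre distance c = 8 cm; S = I/c = 463.776 cm³.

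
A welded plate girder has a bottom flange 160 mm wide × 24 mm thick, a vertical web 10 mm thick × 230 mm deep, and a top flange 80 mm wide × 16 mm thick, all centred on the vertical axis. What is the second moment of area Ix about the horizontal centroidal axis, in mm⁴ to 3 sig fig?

Ix ≈ 7.70 × 10⁷ mm⁴

Decompose the section into non-overlapping parts with the origin at the bottom-left of its bounding rectangle.
Bottom plate: 160 × 24, A = 3 840 mm², y = 12 mm, Ī = 184 320 mm⁴.
Web plate: 10 × 230, A = 2 300 mm², y = 139 mm, Ī = 10 139 167 mm⁴.
Top plate: 80 × 16, A = 1 280 mm², y = 262 mm, Ī = 27 307 mm⁴.
Centroid: ȳ = ΣA·y / ΣA = 94.493 mm.
Transfer each piece to the horizontal centroidal axis using Ī + A·d² with d = y − 94.493:
  bottom plate: d = -82.493 mm → contributes +26 316 051 mm⁴
  web plate: d = 44.507 mm → contributes +14 695 121 mm⁴
  top plate: d = 167.51 mm → contributes +35 942 196 mm⁴
Total I = 76 953 368 mm⁴.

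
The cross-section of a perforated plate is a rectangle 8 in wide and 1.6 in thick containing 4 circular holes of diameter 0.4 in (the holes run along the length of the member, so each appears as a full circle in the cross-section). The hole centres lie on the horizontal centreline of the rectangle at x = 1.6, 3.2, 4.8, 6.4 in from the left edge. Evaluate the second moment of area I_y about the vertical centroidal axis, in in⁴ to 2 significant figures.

I_y ≈ 67 in⁴

Break the section into simple shapes (no overlaps), measuring from the bottom-left corner of the bounding box.
Plate: 8 × 1.6, A = 12.8 in², x = 4 in, Ī = 68.27 in⁴.
Hole 1 (subtracted): ⌀0.4, A = 0.1257 in², x = 1.6 in, Ī = 0.001257 in⁴.
Hole 2 (subtracted): ⌀0.4, A = 0.1257 in², x = 3.2 in, Ī = 0.001257 in⁴.
Hole 3 (subtracted): ⌀0.4, A = 0.1257 in², x = 4.8 in, Ī = 0.001257 in⁴.
Hole 4 (subtracted): ⌀0.4, A = 0.1257 in², x = 6.4 in, Ī = 0.001257 in⁴.
By symmetry the centroid is at mid-width, x̄ = 4 in.
Transfer each piece to the vertical centroidal axis using Ī + A·d² with d = x − 4:
  plate: d = 0 in → contributes +68.27 in⁴
  hole 1: d = -2.4 in → contributes −0.7251 in⁴
  hole 2: d = -0.8 in → contributes −0.08168 in⁴
  hole 3: d = 0.8 in → contributes −0.08168 in⁴
  hole 4: d = 2.4 in → contributes −0.7251 in⁴
Total I = 66.65 in⁴.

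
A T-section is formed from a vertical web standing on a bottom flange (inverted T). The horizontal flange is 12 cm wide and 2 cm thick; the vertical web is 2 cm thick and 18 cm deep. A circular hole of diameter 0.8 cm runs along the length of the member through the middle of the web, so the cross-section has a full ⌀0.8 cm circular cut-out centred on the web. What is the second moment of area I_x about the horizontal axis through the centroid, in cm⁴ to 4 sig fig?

I_x ≈ 2412 cm⁴

Split into non-overlapping primitives; take the origin at the lower-left of the bounding box.
Flange: 12 × 2, A = 24 cm², y = 1 cm, Ī = 8 cm⁴.
Web: 2 × 18, A = 36 cm², y = 11 cm, Ī = 972 cm⁴.
Hole (subtracted): ⌀0.8, A = 0.502655 cm², y = 11 cm, Ī = 0.0201062 cm⁴.
Centroid: ȳ = ΣA·y / ΣA = 6.96621 cm.
Transfer each piece to the horizontal axis through the centroid using Ī + A·d² with d = y − 6.96621:
  flange: d = -5.96621 cm → contributes +862.295 cm⁴
  web: d = 4.03379 cm → contributes +1557.77 cm⁴
  hole: d = 4.03379 cm → contributes −8.19905 cm⁴
Total I = 2411.87 cm⁴.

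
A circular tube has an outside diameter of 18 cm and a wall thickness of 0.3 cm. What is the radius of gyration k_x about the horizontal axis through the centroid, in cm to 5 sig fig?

Treat the section as a set of non-overlapping primitives; coordinates are from the bounding-box lower-left.
Outer circle: ⌀18, A = 254.469 cm², y = 9 cm, Ī = 5152.997 cm⁴.
Bore (subtracted): ⌀17.4, A = 237.7871 cm², y = 9 cm, Ī = 4499.527 cm⁴.
By symmetry the centroid is at mid-height, ȳ = 9 cm.
All pieces are centred on the horizontal axis through the centroid, so I = ΣĪ (holes subtracted) = 653.47 cm⁴.
Radius of gyration: k = √(I/A) = √(653.47 / 16.68186) = 6.258794 cm.

k_x ≈ 6.2588 cm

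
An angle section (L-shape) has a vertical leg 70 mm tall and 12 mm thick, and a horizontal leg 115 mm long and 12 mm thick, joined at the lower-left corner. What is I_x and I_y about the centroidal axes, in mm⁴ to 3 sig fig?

Split into non-overlapping primitives; take the origin at the lower-left of the bounding box.
Vertical leg: 12 × 70, A = 840 mm², y = 35 mm, Ī = 343 000 mm⁴.
Horizontal leg (remainder): 103 × 12, A = 1 236 mm², y = 6 mm, Ī = 14 832 mm⁴.
Centroid: ȳ = ΣA·y / ΣA = 17.734 mm.
Transfer each piece to the centroidal x-axis using Ī + A·d² with d = y − 17.734:
  vertical leg: d = 17.266 mm → contributes +593 413 mm⁴
  horizontal leg (remainder): d = -11.734 mm → contributes +185 016 mm⁴
Total I = 778 429 mm⁴.
For the y-axis: x̄ = 40.234 mm.
Repeating about the centroidal y-axis gives I_y = 2 756 314 mm⁴.

I_x ≈ 7.78 × 10⁵ mm⁴, I_y ≈ 2.76 × 10⁶ mm⁴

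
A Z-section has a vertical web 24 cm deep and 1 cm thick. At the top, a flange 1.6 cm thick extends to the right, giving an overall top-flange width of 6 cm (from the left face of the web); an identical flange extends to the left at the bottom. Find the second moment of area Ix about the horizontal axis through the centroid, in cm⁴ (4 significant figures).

Ix ≈ 3162 cm⁴

Split into non-overlapping primitives; take the origin at the lower-left of the bounding box.
Web: 1 × 24, A = 24 cm², y = 12 cm, Ī = 1 152 cm⁴.
Top flange (beyond web): 5 × 1.6, A = 8 cm², y = 23.2 cm, Ī = 1.70667 cm⁴.
Bottom flange (beyond web): 5 × 1.6, A = 8 cm², y = 0.8 cm, Ī = 1.70667 cm⁴.
Centroid: ȳ = ΣA·y / ΣA = 12 cm.
Transfer each piece to the horizontal axis through the centroid using Ī + A·d² with d = y − 12:
  web: d = 0 cm → contributes +1 152 cm⁴
  top flange (beyond web): d = 11.2 cm → contributes +1005.23 cm⁴
  bottom flange (beyond web): d = -11.2 cm → contributes +1005.23 cm⁴
Total I = 3162.45 cm⁴.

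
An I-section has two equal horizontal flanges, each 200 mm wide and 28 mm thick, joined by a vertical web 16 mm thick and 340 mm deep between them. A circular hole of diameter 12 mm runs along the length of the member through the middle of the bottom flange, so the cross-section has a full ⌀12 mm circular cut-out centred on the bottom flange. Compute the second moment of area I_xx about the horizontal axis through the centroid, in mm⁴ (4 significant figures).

I_xx ≈ 4.285 × 10⁸ mm⁴

Split into non-overlapping primitives; take the origin at the lower-left of the bounding box.
Bottom flange: 200 × 28, A = 5 600 mm², y = 14 mm, Ī = 365 867 mm⁴.
Web: 16 × 340, A = 5 440 mm², y = 198 mm, Ī = 52 405 333 mm⁴.
Top flange: 200 × 28, A = 5 600 mm², y = 382 mm, Ī = 365 867 mm⁴.
Hole (subtracted): ⌀12, A = 113.097 mm², y = 14 mm, Ī = 1017.88 mm⁴.
Centroid: ȳ = ΣA·y / ΣA = 199.259 mm.
Transfer each piece to the horizontal axis through the centroid using Ī + A·d² with d = y − 199.259:
  bottom flange: d = -185.259 mm → contributes +192 563 209 mm⁴
  web: d = -1.25915 mm → contributes +52 413 958 mm⁴
  top flange: d = 182.741 mm → contributes +187 373 481 mm⁴
  hole: d = -185.259 mm → contributes −3 882 626 mm⁴
Total I = 428 468 023 mm⁴.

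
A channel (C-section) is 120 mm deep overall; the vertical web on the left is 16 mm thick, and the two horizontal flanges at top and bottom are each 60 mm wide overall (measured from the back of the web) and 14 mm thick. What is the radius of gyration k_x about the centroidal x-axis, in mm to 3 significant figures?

k_x ≈ 42.8 mm

Treat the section as a set of non-overlapping primitives; coordinates are from the bounding-box lower-left.
Web: 16 × 120, A = 1 920 mm², y = 60 mm, Ī = 2 304 000 mm⁴.
Top flange (beyond web): 44 × 14, A = 616 mm², y = 113 mm, Ī = 10 061 mm⁴.
Bottom flange (beyond web): 44 × 14, A = 616 mm², y = 7 mm, Ī = 10 061 mm⁴.
By symmetry the centroid is at mid-height, ȳ = 60 mm.
Transfer each piece to the centroidal x-axis using Ī + A·d² with d = y − 60:
  web: d = 0 mm → contributes +2 304 000 mm⁴
  top flange (beyond web): d = 53 mm → contributes +1 740 405 mm⁴
  bottom flange (beyond web): d = -53 mm → contributes +1 740 405 mm⁴
Total I = 5 784 811 mm⁴.
Radius of gyration: k = √(I/A) = √(5 784 811 / 3 152) = 42.84 mm.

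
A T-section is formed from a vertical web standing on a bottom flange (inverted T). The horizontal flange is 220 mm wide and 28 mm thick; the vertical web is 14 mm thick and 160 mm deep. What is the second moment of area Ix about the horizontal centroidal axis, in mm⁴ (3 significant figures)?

Treat the section as a set of non-overlapping primitives; coordinates are from the bounding-box lower-left.
Flange: 220 × 28, A = 6 160 mm², y = 14 mm, Ī = 402 453 mm⁴.
Web: 14 × 160, A = 2 240 mm², y = 108 mm, Ī = 4 778 667 mm⁴.
Centroid: ȳ = ΣA·y / ΣA = 39.067 mm.
Transfer each piece to the horizontal centroidal axis using Ī + A·d² with d = y − 39.067:
  flange: d = -25.067 mm → contributes +4 273 014 mm⁴
  web: d = 68.933 mm → contributes +15 422 709 mm⁴
Total I = 19 695 723 mm⁴.

Ix ≈ 1.97 × 10⁷ mm⁴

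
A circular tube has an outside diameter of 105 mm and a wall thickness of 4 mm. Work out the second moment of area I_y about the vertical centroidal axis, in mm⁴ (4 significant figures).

Break the section into simple shapes (no overlaps), measuring from the bottom-left corner of the bounding box.
Outer circle: ⌀105, A = 8659.01 mm², x = 52.5 mm, Ī = 5 966 602 mm⁴.
Bore (subtracted): ⌀97, A = 7389.81 mm², x = 52.5 mm, Ī = 4 345 671 mm⁴.
By symmetry the centroid is at mid-width, x̄ = 52.5 mm.
All pieces are centred on the vertical centroidal axis, so I = ΣĪ (holes subtracted) = 1 620 931 mm⁴.

I_y ≈ 1.621 × 10⁶ mm⁴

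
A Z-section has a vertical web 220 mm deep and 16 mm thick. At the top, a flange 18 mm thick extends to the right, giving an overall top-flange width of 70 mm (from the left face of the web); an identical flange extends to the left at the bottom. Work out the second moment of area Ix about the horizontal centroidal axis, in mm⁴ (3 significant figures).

Ix ≈ 3.41 × 10⁷ mm⁴

Break the section into simple shapes (no overlaps), measuring from the bottom-left corner of the bounding box.
Web: 16 × 220, A = 3 520 mm², y = 110 mm, Ī = 14 197 333 mm⁴.
Top flange (beyond web): 54 × 18, A = 972 mm², y = 211 mm, Ī = 26 244 mm⁴.
Bottom flange (beyond web): 54 × 18, A = 972 mm², y = 9 mm, Ī = 26 244 mm⁴.
Centroid: ȳ = ΣA·y / ΣA = 110 mm.
Transfer each piece to the horizontal centroidal axis using Ī + A·d² with d = y − 110:
  web: d = 0 mm → contributes +14 197 333 mm⁴
  top flange (beyond web): d = 101 mm → contributes +9 941 616 mm⁴
  bottom flange (beyond web): d = -101 mm → contributes +9 941 616 mm⁴
Total I = 34 080 565 mm⁴.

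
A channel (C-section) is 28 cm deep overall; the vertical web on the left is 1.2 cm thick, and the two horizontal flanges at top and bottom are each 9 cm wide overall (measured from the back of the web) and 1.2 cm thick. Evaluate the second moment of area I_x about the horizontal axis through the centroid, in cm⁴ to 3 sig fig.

Break the section into simple shapes (no overlaps), measuring from the bottom-left corner of the bounding box.
Web: 1.2 × 28, A = 33.6 cm², y = 14 cm, Ī = 2195.2 cm⁴.
Top flange (beyond web): 7.8 × 1.2, A = 9.36 cm², y = 27.4 cm, Ī = 1.1232 cm⁴.
Bottom flange (beyond web): 7.8 × 1.2, A = 9.36 cm², y = 0.6 cm, Ī = 1.1232 cm⁴.
By symmetry the centroid is at mid-height, ȳ = 14 cm.
Transfer each piece to the horizontal axis through the centroid using Ī + A·d² with d = y − 14:
  web: d = 0 cm → contributes +2195.2 cm⁴
  top flange (beyond web): d = 13.4 cm → contributes +1681.8 cm⁴
  bottom flange (beyond web): d = -13.4 cm → contributes +1681.8 cm⁴
Total I = 5558.8 cm⁴.

I_x ≈ 5560 cm⁴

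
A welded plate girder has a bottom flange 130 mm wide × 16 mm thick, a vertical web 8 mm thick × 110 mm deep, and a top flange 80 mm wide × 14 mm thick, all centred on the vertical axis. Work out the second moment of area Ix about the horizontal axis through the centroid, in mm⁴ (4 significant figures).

Decompose the section into non-overlapping parts with the origin at the bottom-left of its bounding rectangle.
Bottom plate: 130 × 16, A = 2 080 mm², y = 8 mm, Ī = 44373.3 mm⁴.
Web plate: 8 × 110, A = 880 mm², y = 71 mm, Ī = 887 333 mm⁴.
Top plate: 80 × 14, A = 1 120 mm², y = 133 mm, Ī = 18293.3 mm⁴.
Centroid: ȳ = ΣA·y / ΣA = 55.902 mm.
Transfer each piece to the horizontal axis through the centroid using Ī + A·d² with d = y − 55.902:
  bottom plate: d = -47.902 mm → contributes +4 817 137 mm⁴
  web plate: d = 15.098 mm → contributes +1 087 930 mm⁴
  top plate: d = 77.098 mm → contributes +6 675 694 mm⁴
Total I = 12 580 761 mm⁴.

Ix ≈ 1.258 × 10⁷ mm⁴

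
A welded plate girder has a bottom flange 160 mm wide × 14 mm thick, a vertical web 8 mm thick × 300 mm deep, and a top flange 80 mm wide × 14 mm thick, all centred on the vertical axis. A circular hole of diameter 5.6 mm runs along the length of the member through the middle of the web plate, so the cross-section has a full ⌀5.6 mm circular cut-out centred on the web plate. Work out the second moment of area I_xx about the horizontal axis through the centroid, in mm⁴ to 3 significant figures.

I_xx ≈ 9.55 × 10⁷ mm⁴

Break the section into simple shapes (no overlaps), measuring from the bottom-left corner of the bounding box.
Bottom plate: 160 × 14, A = 2 240 mm², y = 7 mm, Ī = 36 587 mm⁴.
Web plate: 8 × 300, A = 2 400 mm², y = 164 mm, Ī = 18 000 000 mm⁴.
Top plate: 80 × 14, A = 1 120 mm², y = 321 mm, Ī = 18 293 mm⁴.
Hole (subtracted): ⌀5.6, A = 24.63 mm², y = 164 mm, Ī = 48.275 mm⁴.
Centroid: ȳ = ΣA·y / ΣA = 133.34 mm.
Transfer each piece to the horizontal axis through the centroid using Ī + A·d² with d = y − 133.34:
  bottom plate: d = -126.34 mm → contributes +35 791 645 mm⁴
  web plate: d = 30.659 mm → contributes +20 255 920 mm⁴
  top plate: d = 187.66 mm → contributes +39 460 050 mm⁴
  hole: d = 30.659 mm → contributes −23 200 mm⁴
Total I = 95 484 415 mm⁴.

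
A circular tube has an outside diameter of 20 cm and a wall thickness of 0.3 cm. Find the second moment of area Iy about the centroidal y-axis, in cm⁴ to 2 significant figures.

Iy ≈ 900 cm⁴

Split into non-overlapping primitives; take the origin at the lower-left of the bounding box.
Outer circle: ⌀20, A = 314.2 cm², x = 10 cm, Ī = 7 854 cm⁴.
Bore (subtracted): ⌀19.4, A = 295.6 cm², x = 10 cm, Ī = 6 953 cm⁴.
By symmetry the centroid is at mid-width, x̄ = 10 cm.
All pieces are centred on the centroidal y-axis, so I = ΣĪ (holes subtracted) = 900.9 cm⁴.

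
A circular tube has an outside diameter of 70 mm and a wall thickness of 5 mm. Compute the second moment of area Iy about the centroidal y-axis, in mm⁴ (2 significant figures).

Iy ≈ 5.4 × 10⁵ mm⁴

Break the section into simple shapes (no overlaps), measuring from the bottom-left corner of the bounding box.
Outer circle: ⌀70, A = 3 848 mm², x = 35 mm, Ī = 1 178 588 mm⁴.
Bore (subtracted): ⌀60, A = 2 827 mm², x = 35 mm, Ī = 636 173 mm⁴.
By symmetry the centroid is at mid-width, x̄ = 35 mm.
All pieces are centred on the centroidal y-axis, so I = ΣĪ (holes subtracted) = 542 416 mm⁴.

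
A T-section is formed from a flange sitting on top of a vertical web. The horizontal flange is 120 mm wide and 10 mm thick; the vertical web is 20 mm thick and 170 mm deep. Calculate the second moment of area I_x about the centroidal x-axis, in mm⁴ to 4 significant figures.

I_x ≈ 1.538 × 10⁷ mm⁴

Treat the section as a set of non-overlapping primitives; coordinates are from the bounding-box lower-left.
Flange: 120 × 10, A = 1 200 mm², y = 175 mm, Ī = 10 000 mm⁴.
Web: 20 × 170, A = 3 400 mm², y = 85 mm, Ī = 8 188 333 mm⁴.
Centroid: ȳ = ΣA·y / ΣA = 108.478 mm.
Transfer each piece to the centroidal x-axis using Ī + A·d² with d = y − 108.478:
  flange: d = 66.5217 mm → contributes +5 320 170 mm⁴
  web: d = -23.4783 mm → contributes +10 062 511 mm⁴
Total I = 15 382 681 mm⁴.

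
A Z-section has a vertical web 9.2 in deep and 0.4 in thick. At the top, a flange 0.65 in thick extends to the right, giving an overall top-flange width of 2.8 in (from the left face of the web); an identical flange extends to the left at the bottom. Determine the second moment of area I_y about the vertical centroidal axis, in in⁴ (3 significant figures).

I_y ≈ 7.66 in⁴

Treat the section as a set of non-overlapping primitives; coordinates are from the bounding-box lower-left.
Web: 0.4 × 9.2, A = 3.68 in², x = 2.6 in, Ī = 0.049067 in⁴.
Top flange (beyond web): 2.4 × 0.65, A = 1.56 in², x = 4 in, Ī = 0.7488 in⁴.
Bottom flange (beyond web): 2.4 × 0.65, A = 1.56 in², x = 1.2 in, Ī = 0.7488 in⁴.
Centroid: x̄ = ΣA·x / ΣA = 2.6 in.
Transfer each piece to the vertical centroidal axis using Ī + A·d² with d = x − 2.6:
  web: d = 0 in → contributes +0.049067 in⁴
  top flange (beyond web): d = 1.4 in → contributes +3.8064 in⁴
  bottom flange (beyond web): d = -1.4 in → contributes +3.8064 in⁴
Total I = 7.6619 in⁴.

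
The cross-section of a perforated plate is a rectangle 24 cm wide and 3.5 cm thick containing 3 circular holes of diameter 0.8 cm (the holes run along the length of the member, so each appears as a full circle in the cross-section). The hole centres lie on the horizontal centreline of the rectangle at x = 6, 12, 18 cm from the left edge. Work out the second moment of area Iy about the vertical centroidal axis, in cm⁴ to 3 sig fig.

Iy ≈ 4000 cm⁴

Decompose the section into non-overlapping parts with the origin at the bottom-left of its bounding rectangle.
Plate: 24 × 3.5, A = 84 cm², x = 12 cm, Ī = 4 032 cm⁴.
Hole 1 (subtracted): ⌀0.8, A = 0.50265 cm², x = 6 cm, Ī = 0.020106 cm⁴.
Hole 2 (subtracted): ⌀0.8, A = 0.50265 cm², x = 12 cm, Ī = 0.020106 cm⁴.
Hole 3 (subtracted): ⌀0.8, A = 0.50265 cm², x = 18 cm, Ī = 0.020106 cm⁴.
By symmetry the centroid is at mid-width, x̄ = 12 cm.
Transfer each piece to the vertical centroidal axis using Ī + A·d² with d = x − 12:
  plate: d = 0 cm → contributes +4 032 cm⁴
  hole 1: d = -6 cm → contributes −18.116 cm⁴
  hole 2: d = 0 cm → contributes −0.020106 cm⁴
  hole 3: d = 6 cm → contributes −18.116 cm⁴
Total I = 3995.7 cm⁴.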